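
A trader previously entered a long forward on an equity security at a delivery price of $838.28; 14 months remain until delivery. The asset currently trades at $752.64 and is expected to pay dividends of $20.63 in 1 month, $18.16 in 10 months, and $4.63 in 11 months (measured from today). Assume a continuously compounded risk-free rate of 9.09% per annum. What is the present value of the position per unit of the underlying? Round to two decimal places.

PV(remaining dividends) I = 20.63·e^(−0.0909·1/12) + 18.16·e^(−0.0909·10/12) + 4.63·e^(−0.0909·11/12) = 41.5693
Current forward F = (S − I)·e^(rT) = (752.64 − 41.5693)·e^(0.0909·14/12) = 711.0707 × 1.111877 = 790.6232
Value (long) = (F − K)·e^(−rT) = (790.6232 − 838.28) × 0.899380 = -42.8616
Value = -$42.86

-$42.86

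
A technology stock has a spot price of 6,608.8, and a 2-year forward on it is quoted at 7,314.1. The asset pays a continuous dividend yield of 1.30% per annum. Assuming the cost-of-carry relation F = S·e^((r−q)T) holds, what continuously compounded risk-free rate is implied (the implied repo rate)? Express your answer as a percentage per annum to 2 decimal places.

6.37%

From F = S·e^((r−q)T): (r − q) = ln(F/S)/T
ln(7314.1/6608.8) = ln(1.106721) = 0.101402
(r − q) = 0.101402 / (2) = 0.050701
r = ln(F/S)/T + q = 0.050701 + 0.0130 = 0.063701
r = 6.37%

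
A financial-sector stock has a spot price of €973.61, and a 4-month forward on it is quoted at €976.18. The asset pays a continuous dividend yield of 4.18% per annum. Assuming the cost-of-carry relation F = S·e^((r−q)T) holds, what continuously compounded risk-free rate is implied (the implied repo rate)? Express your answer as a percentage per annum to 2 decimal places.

From F = S·e^((r−q)T): (r − q) = ln(F/S)/T
ln(976.18/973.61) = ln(1.002640) = 0.002637
(r − q) = 0.002637 / (4/12) = 0.007911
r = ln(F/S)/T + q = 0.007911 + 0.0418 = 0.049711
r = 4.97%

4.97%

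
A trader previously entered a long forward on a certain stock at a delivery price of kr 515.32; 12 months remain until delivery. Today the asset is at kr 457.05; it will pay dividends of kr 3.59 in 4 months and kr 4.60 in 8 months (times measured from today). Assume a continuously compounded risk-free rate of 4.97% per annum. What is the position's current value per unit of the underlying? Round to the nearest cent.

-kr 41.27

PV(remaining dividends) I = 3.59·e^(−0.0497·4/12) + 4.60·e^(−0.0497·8/12) = 7.9811
Current forward F = (S − I)·e^(rT) = (457.05 − 7.9811)·e^(0.0497·12/12) = 449.0689 × 1.050956 = 471.9517
Value (long) = (F − K)·e^(−rT) = (471.9517 − 515.32) × 0.951515 = -41.2656
Value = -kr 41.27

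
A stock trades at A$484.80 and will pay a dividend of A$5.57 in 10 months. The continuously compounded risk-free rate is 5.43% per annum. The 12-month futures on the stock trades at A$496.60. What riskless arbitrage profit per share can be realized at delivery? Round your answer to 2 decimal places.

A$9.63 per share

PV(dividends) I = 5.57·e^(−0.0543·10/12) = 5.3236
Fair futures F* = (S − I)·e^(rT) = (484.80 − 5.3236)·e^0.054300 = 479.4764 × 1.055801 = 506.2317
Market A$496.60 < fair 506.2317: forward underpriced → reverse cash-and-carry (short the stock, invest proceeds at r, pay the dividends, go long the forward).
Profit at T = |F_mkt − F*| = |496.60 − 506.2317| = A$9.63 per share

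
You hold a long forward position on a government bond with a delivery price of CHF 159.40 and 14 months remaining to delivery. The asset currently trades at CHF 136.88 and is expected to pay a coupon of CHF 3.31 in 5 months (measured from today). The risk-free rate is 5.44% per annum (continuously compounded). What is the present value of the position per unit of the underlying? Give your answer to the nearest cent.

PV(remaining coupons) I = 3.31·e^(−0.0544·5/12) = 3.2358
Current forward F = (S − I)·e^(rT) = (136.88 − 3.2358)·e^(0.0544·14/12) = 133.6442 × 1.065524 = 142.4011
Value (long) = (F − K)·e^(−rT) = (142.4011 − 159.40) × 0.938505 = -15.9536
Value = -CHF 15.95

-CHF 15.95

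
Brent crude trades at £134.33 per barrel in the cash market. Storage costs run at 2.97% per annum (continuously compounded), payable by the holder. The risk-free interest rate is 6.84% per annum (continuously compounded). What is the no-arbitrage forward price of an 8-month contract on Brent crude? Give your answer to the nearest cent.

£143.41 per barrel

Net carry = r + u − y = 0.0684 + 0.0297 − 0.0000 = 0.0981
F = S·e^((r+u−y)T) = 134.33 · e^(0.0981 × 8/12) = 134.33 · e^0.065400
= 134.33 × 1.067586 = £143.41 per barrel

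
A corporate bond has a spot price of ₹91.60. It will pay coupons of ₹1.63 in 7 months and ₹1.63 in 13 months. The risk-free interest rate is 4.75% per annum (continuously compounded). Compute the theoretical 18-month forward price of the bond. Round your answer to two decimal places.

₹95.00

PV(coupons) I = 1.63·e^(−0.0475·7/12) + 1.63·e^(−0.0475·13/12)
I = 1.5855 + 1.5482 = 3.1337
F = (S − I)·e^(rT) = (91.60 − 3.1337) · e^(0.0475·18/12)
= 88.4663 · e^0.071250 = 88.4663 × 1.073850 = ₹95.00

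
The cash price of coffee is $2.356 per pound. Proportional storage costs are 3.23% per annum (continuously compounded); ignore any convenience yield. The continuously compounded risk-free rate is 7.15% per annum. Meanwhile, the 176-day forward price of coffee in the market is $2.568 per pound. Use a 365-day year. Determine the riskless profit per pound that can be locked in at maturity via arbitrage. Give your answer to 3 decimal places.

Fair forward: F* = S·e^(carry·T), with carry = (r + u) = 0.0715 + 0.0323 = 0.1038
F* = 2.356 · e^(0.1038 × 176/365) = 2.356 · e^0.050052 = 2.356 × 1.051326 = $2.4769
Market $2.568 > fair $2.4769: forward overpriced → cash-and-carry (buy spot, short the forward).
At maturity, profit = |F_mkt − F*| = |2.568 − 2.4769| = $0.091 per pound

$0.091 per pound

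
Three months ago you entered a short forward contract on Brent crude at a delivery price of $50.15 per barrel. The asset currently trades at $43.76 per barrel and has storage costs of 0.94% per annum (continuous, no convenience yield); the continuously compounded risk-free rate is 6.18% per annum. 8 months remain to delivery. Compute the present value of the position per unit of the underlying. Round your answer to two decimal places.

Current fair forward for the remaining 8 months: F = S·e^((r + u)·T), (r + u) = 0.0618 + 0.0094 = 0.0712
F = 43.76 · e^(0.0712 × 8/12) = 43.76 × 1.048611 = 45.8872
Value of long forward = (F − K)·e^(−rT) = (45.8872 − 50.15) · e^(−0.0618·8/12)
= -4.2628 × 0.959637 = -4.09
Short position value = −(long value) = $4.09

$4.09 per barrel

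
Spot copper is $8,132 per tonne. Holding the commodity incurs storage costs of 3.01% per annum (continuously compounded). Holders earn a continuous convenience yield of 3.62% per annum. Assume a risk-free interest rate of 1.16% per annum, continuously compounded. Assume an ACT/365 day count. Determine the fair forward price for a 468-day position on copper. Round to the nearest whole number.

Net carry = r + u − y = 0.0116 + 0.0301 − 0.0362 = 0.0055
F = S·e^((r+u−y)T) = 8132 · e^(0.0055 × 468/365) = 8132 · e^0.007052
= 8132 × 1.007077 = $8,190 per tonne

$8,190 per tonne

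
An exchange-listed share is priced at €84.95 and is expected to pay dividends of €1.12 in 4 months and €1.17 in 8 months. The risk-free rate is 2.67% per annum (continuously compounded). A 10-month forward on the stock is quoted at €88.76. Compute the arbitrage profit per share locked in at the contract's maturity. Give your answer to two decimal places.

€4.21 per share

PV(dividends) I = 1.12·e^(−0.0267·4/12) + 1.17·e^(−0.0267·8/12) = 2.2594
Fair forward F* = (S − I)·e^(rT) = (84.95 − 2.2594)·e^0.022250 = 82.6906 × 1.022499 = 84.5511
Market €88.76 > fair 84.5511: forward overpriced → cash-and-carry (borrow at r, buy the stock and collect the dividends, short the forward).
Profit at T = |F_mkt − F*| = |88.76 − 84.5511| = €4.21 per share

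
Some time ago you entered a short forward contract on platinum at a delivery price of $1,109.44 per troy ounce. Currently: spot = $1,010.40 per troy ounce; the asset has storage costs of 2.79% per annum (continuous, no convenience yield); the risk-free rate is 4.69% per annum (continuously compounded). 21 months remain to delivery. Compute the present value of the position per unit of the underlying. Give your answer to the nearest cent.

-$38.94 per troy ounce

Current fair forward for the remaining 21 months: F = S·e^((r + u)·T), (r + u) = 0.0469 + 0.0279 = 0.0748
F = 1010.40 · e^(0.0748 × 21/12) = 1010.40 × 1.13985379 = 1151.7083
Value of long forward = (F − K)·e^(−rT) = (1151.7083 − 1109.44) · e^(−0.0469·21/12)
= 42.2683 × 0.92120287 = 38.94
Short position value = −(long value) = -$38.94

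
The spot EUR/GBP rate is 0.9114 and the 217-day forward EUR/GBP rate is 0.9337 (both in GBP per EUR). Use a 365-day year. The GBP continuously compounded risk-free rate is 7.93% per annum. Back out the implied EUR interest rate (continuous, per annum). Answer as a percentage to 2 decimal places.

F = S·e^((r_GBP − r_EUR)T) ⇒ r_EUR = r_GBP − ln(F/S)/T
ln(0.9337/0.9114) = 0.024173; /(217/365) = 0.040660
r_EUR = 0.0793 − 0.040660 = 0.038640
r_EUR = 3.86%

3.86%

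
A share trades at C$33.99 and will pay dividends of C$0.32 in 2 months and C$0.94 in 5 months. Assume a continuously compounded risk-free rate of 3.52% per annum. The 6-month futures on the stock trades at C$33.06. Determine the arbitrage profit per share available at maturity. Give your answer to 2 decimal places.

PV(dividends) I = 0.32·e^(−0.0352·2/12) + 0.94·e^(−0.0352·5/12) = 1.2444
Fair futures F* = (S − I)·e^(rT) = (33.99 − 1.2444)·e^0.017600 = 32.7456 × 1.017756 = 33.3270
Market C$33.06 < fair 33.3270: forward underpriced → reverse cash-and-carry (short the stock, invest proceeds at r, pay the dividends, go long the forward).
Profit at T = |F_mkt − F*| = |33.06 − 33.3270| = C$0.27 per share

C$0.27 per share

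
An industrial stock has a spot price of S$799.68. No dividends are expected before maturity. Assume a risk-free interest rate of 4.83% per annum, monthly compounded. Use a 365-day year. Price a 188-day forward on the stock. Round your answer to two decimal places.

S$819.78

F = S · (1+r/12)^(12T)
= 799.68 × 1.025139
F = S$819.78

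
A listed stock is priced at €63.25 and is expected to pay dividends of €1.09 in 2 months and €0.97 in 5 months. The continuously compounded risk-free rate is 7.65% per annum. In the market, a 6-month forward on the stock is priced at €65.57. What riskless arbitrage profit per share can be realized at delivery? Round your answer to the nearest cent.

€1.95 per share

PV(dividends) I = 1.09·e^(−0.0765·2/12) + 0.97·e^(−0.0765·5/12) = 2.0158
Fair forward F* = (S − I)·e^(rT) = (63.25 − 2.0158)·e^0.038250 = 61.2342 × 1.038991 = 63.6218
Market €65.57 > fair 63.6218: forward overpriced → cash-and-carry (borrow at r, buy the stock and collect the dividends, short the forward).
Profit at T = |F_mkt − F*| = |65.57 − 63.6218| = €1.95 per share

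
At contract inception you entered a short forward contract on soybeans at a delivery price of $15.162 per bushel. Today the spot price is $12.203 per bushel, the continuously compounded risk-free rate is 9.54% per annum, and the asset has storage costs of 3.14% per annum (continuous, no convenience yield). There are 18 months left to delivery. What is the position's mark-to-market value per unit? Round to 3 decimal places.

Current fair forward for the remaining 18 months: F = S·e^((r + u)·T), (r + u) = 0.0954 + 0.0314 = 0.1268
F = 12.203 · e^(0.1268 × 18/12) = 12.203 × 1.209491 = 14.7594
Value of long forward = (F − K)·e^(−rT) = (14.7594 − 15.162) · e^(−0.0954·18/12)
= -0.4026 × 0.866667 = -0.349
Short position value = −(long value) = $0.349

$0.349 per bushel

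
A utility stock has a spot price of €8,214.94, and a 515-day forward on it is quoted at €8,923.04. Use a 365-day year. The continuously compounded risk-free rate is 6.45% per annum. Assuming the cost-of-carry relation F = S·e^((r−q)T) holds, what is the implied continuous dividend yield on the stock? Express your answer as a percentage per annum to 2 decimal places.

From F = S·e^((r−q)T): (r − q) = ln(F/S)/T
ln(8923.04/8214.94) = ln(1.086197) = 0.082683
(r − q) = 0.082683 / (515/365) = 0.058601
q = r − ln(F/S)/T = 0.0645 − 0.058601 = 0.005899
q = 0.59%

0.59%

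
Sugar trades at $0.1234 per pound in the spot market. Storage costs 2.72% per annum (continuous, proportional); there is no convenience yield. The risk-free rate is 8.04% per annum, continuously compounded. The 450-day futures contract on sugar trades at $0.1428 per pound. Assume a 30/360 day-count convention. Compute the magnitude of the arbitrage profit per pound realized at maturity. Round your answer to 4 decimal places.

Fair futures: F* = S·e^(carry·T), with carry = (r + u) = 0.0804 + 0.0272 = 0.1076
F* = 0.1234 · e^(0.1076 × 450/360) = 0.1234 · e^0.134500 = 0.1234 × 1.143965 = $0.1412
Market $0.1428 > fair $0.1412: forward overpriced → cash-and-carry (buy spot, short the forward).
At maturity, profit = |F_mkt − F*| = |0.1428 − 0.1412| = $0.0016 per pound

$0.0016 per pound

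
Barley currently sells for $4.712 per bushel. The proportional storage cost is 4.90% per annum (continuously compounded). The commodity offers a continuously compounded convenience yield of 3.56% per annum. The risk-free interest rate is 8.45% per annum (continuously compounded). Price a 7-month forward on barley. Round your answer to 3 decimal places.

Net carry = r + u − y = 0.0845 + 0.0490 − 0.0356 = 0.0979
F = S·e^((r+u−y)T) = 4.712 · e^(0.0979 × 7/12) = 4.712 · e^0.057108
= 4.712 × 1.058770 = $4.989 per bushel

$4.989 per bushel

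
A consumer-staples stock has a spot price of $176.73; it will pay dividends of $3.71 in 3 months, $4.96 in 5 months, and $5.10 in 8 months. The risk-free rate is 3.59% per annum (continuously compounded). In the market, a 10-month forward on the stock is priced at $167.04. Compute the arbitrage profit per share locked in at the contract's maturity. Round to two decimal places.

PV(dividends) I = 3.71·e^(−0.0359·3/12) + 4.96·e^(−0.0359·5/12) + 5.10·e^(−0.0359·8/12) = 13.5426
Fair forward F* = (S − I)·e^(rT) = (176.73 − 13.5426)·e^0.029917 = 163.1874 × 1.030369 = 168.1432
Market $167.04 < fair 168.1432: forward underpriced → reverse cash-and-carry (short the stock, invest proceeds at r, pay the dividends, go long the forward).
Profit at T = |F_mkt − F*| = |167.04 − 168.1432| = $1.10 per share

$1.10 per share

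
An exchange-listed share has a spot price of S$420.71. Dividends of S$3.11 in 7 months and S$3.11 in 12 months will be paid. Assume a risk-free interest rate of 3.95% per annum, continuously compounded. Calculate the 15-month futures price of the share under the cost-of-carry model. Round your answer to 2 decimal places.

PV(dividends) I = 3.11·e^(−0.0395·7/12) + 3.11·e^(−0.0395·12/12)
I = 3.0392 + 2.9895 = 6.0287
F = (S − I)·e^(rT) = (420.71 − 6.0287) · e^(0.0395·15/12)
= 414.6813 · e^0.049375 = 414.6813 × 1.050614 = S$435.67

S$435.67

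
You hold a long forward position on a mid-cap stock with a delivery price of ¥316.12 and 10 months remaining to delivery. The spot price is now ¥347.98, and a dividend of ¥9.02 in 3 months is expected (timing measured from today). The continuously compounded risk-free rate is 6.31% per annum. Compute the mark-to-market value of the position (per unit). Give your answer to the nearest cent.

PV(remaining dividends) I = 9.02·e^(−0.0631·3/12) = 8.8788
Current forward F = (S − I)·e^(rT) = (347.98 − 8.8788)·e^(0.0631·10/12) = 339.1012 × 1.053990 = 357.4093
Value (long) = (F − K)·e^(−rT) = (357.4093 − 316.12) × 0.948775 = 39.1743
Value = ¥39.17

¥39.17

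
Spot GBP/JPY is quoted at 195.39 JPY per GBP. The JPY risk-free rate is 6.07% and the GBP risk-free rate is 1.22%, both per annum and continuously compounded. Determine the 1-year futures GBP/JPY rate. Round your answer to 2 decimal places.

F = S·e^((r_JPY − r_GBP)T) = 195.39 · e^((0.0607 − 0.0122) × 1)
= 195.39 · e^0.048500 = 195.39 × 1.049695
F = 205.10 JPY per GBP

205.10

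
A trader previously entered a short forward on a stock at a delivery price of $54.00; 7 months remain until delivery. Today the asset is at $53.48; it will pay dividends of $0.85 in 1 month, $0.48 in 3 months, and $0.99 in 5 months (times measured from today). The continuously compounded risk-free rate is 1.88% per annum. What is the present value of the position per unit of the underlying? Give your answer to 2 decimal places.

$2.24

PV(remaining dividends) I = 0.85·e^(−0.0188·1/12) + 0.48·e^(−0.0188·3/12) + 0.99·e^(−0.0188·5/12) = 2.3087
Current forward F = (S − I)·e^(rT) = (53.48 − 2.3087)·e^(0.0188·7/12) = 51.1713 × 1.011027 = 51.7356
Value (long) = (F − K)·e^(−rT) = (51.7356 − 54.00) × 0.989093 = -2.2397
Short position value = −(long value) = $2.24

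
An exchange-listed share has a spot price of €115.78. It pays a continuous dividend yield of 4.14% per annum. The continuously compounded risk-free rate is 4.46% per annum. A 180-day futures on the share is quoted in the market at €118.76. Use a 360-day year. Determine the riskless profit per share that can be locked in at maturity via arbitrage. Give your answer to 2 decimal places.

€2.79 per share

Fair futures: F* = S·e^(carry·T), with carry = (r − q) = 0.0446 − 0.0414 = 0.0032
F* = 115.78 · e^(0.0032 × 180/360) = 115.78 · e^0.001600 = 115.78 × 1.001601 = €115.9654
Market €118.76 > fair €115.9654: forward overpriced → cash-and-carry (buy spot, short the forward).
At maturity, profit = |F_mkt − F*| = |118.76 − 115.9654| = €2.79 per share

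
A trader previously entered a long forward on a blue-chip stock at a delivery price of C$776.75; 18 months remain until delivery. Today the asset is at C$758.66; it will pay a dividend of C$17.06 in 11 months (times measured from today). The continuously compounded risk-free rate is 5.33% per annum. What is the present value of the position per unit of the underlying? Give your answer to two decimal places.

C$25.35

PV(remaining dividends) I = 17.06·e^(−0.0533·11/12) = 16.2465
Current forward F = (S − I)·e^(rT) = (758.66 − 16.2465)·e^(0.0533·18/12) = 742.4135 × 1.083233 = 804.2068
Value (long) = (F − K)·e^(−rT) = (804.2068 − 776.75) × 0.923163 = 25.3471
Value = C$25.35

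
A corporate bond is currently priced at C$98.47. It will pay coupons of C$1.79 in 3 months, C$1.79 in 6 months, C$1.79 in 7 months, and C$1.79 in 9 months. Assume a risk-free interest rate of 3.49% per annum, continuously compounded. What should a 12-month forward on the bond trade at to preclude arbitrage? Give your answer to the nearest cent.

PV(coupons) I = 1.79·e^(−0.0349·3/12) + 1.79·e^(−0.0349·6/12) + 1.79·e^(−0.0349·7/12) + 1.79·e^(−0.0349·9/12)
I = 1.7745 + 1.7590 + 1.7539 + 1.7438 = 7.0312
F = (S − I)·e^(rT) = (98.47 − 7.0312) · e^(0.0349·12/12)
= 91.4388 · e^0.034900 = 91.4388 × 1.035516 = C$94.69

C$94.69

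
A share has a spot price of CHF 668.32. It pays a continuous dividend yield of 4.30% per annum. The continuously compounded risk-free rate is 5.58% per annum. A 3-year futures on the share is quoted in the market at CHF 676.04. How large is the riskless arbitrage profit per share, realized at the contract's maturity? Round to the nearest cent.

CHF 18.44 per share

Fair futures: F* = S·e^(carry·T), with carry = (r − q) = 0.0558 − 0.0430 = 0.0128
F* = 668.32 · e^(0.0128 × 3) = 668.32 · e^0.038400 = 668.32 × 1.039147 = CHF 694.4827
Market CHF 676.04 < fair CHF 694.4827: forward underpriced → reverse cash-and-carry (short spot, go long the forward).
At maturity, profit = |F_mkt − F*| = |676.04 − 694.4827| = CHF 18.44 per share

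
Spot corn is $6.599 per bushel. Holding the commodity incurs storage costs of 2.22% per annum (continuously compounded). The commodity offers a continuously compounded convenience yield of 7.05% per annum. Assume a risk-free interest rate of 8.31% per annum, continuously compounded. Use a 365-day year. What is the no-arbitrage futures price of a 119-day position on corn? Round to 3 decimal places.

Net carry = r + u − y = 0.0831 + 0.0222 − 0.0705 = 0.0348
F = S·e^((r+u−y)T) = 6.599 · e^(0.0348 × 119/365) = 6.599 · e^0.011346
= 6.599 × 1.011411 = $6.674 per bushel

$6.674 per bushel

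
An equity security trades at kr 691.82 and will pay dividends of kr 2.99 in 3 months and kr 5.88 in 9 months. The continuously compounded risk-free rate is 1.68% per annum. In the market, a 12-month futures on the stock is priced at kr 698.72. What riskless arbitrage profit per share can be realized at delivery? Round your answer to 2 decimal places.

PV(dividends) I = 2.99·e^(−0.0168·3/12) + 5.88·e^(−0.0168·9/12) = 8.7838
Fair futures F* = (S − I)·e^(rT) = (691.82 − 8.7838)·e^0.016800 = 683.0362 × 1.016942 = 694.6082
Market kr 698.72 > fair 694.6082: forward overpriced → cash-and-carry (borrow at r, buy the stock and collect the dividends, short the forward).
Profit at T = |F_mkt − F*| = |698.72 − 694.6082| = kr 4.11 per share

kr 4.11 per share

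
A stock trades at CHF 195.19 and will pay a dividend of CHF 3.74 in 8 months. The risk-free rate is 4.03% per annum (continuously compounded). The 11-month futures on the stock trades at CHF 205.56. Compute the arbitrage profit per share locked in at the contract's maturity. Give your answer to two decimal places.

CHF 6.80 per share

PV(dividends) I = 3.74·e^(−0.0403·8/12) = 3.6409
Fair futures F* = (S − I)·e^(rT) = (195.19 − 3.6409)·e^0.036942 = 191.5491 × 1.037633 = 198.7577
Market CHF 205.56 > fair 198.7577: forward overpriced → cash-and-carry (borrow at r, buy the stock and collect the dividends, short the forward).
Profit at T = |F_mkt − F*| = |205.56 − 198.7577| = CHF 6.80 per share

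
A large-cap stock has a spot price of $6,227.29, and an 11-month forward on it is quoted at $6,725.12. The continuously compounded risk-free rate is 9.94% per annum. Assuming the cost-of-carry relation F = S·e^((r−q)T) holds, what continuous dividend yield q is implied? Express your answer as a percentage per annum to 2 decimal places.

From F = S·e^((r−q)T): (r − q) = ln(F/S)/T
ln(6725.12/6227.29) = ln(1.079943) = 0.076908
(r − q) = 0.076908 / (11/12) = 0.083900
q = r − ln(F/S)/T = 0.0994 − 0.083900 = 0.015500
q = 1.55%

1.55%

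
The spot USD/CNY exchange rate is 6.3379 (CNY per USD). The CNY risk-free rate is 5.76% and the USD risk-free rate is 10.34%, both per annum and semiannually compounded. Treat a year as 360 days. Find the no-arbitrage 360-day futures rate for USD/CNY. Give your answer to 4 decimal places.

6.0649

By covered interest parity, F = S · (1+r_CNY/2)^(2T) / (1+r_USD/2)^(2T)
= 6.3379 × 1.058429 / 1.106073 = 6.3379 × 0.956925
F = 6.0649 CNY per USD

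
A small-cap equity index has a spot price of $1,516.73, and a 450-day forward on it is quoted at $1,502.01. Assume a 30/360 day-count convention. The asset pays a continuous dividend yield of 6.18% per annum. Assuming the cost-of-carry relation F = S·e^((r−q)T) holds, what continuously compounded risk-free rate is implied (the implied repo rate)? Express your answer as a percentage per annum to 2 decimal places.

5.40%

From F = S·e^((r−q)T): (r − q) = ln(F/S)/T
ln(1502.01/1516.73) = ln(0.990295) = -0.009752
(r − q) = -0.009752 / (450/360) = -0.007802
r = ln(F/S)/T + q = -0.007802 + 0.0618 = 0.053998
r = 5.40%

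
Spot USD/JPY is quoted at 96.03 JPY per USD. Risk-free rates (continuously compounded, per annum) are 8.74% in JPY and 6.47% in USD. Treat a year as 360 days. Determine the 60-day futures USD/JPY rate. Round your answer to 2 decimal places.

F = S·e^((r_JPY − r_USD)T) = 96.03 · e^((0.0874 − 0.0647) × 60/360)
= 96.03 · e^0.003783 = 96.03 × 1.003790
F = 96.39 JPY per USD

96.39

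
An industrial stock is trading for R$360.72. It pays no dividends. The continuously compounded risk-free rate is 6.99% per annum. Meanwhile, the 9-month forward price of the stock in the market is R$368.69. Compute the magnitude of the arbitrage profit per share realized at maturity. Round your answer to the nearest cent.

Fair forward: F* = S·e^(carry·T), with carry = r = 0.0699
F* = 360.72 · e^(0.0699 × 9/12) = 360.72 · e^0.052425 = 360.72 × 1.053824 = R$380.1354
Market R$368.69 < fair R$380.1354: forward underpriced → reverse cash-and-carry (short spot, go long the forward).
At maturity, profit = |F_mkt − F*| = |368.69 − 380.1354| = R$11.45 per share

R$11.45 per share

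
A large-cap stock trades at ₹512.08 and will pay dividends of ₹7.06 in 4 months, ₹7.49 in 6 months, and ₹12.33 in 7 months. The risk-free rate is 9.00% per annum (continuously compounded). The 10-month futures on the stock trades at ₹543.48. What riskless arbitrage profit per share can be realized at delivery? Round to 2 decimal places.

PV(dividends) I = 7.06·e^(−0.0900·4/12) + 7.49·e^(−0.0900·6/12) + 12.33·e^(−0.0900·7/12) = 25.7111
Fair futures F* = (S − I)·e^(rT) = (512.08 − 25.7111)·e^0.075000 = 486.3689 × 1.077884 = 524.2493
Market ₹543.48 > fair 524.2493: forward overpriced → cash-and-carry (borrow at r, buy the stock and collect the dividends, short the forward).
Profit at T = |F_mkt − F*| = |543.48 − 524.2493| = ₹19.23 per share

₹19.23 per share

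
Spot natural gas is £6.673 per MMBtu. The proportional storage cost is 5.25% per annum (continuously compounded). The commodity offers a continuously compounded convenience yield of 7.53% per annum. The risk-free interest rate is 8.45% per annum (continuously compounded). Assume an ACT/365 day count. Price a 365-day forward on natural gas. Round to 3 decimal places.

£7.098 per MMBtu

Net carry = r + u − y = 0.0845 + 0.0525 − 0.0753 = 0.0617
F = S·e^((r+u−y)T) = 6.673 · e^(0.0617 × 365/365) = 6.673 · e^0.061700
= 6.673 × 1.063643 = £7.098 per MMBtu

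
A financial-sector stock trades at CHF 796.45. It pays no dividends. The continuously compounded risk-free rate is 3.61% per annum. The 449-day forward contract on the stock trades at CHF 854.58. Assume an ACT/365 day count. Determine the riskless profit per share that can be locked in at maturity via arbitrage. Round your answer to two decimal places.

Fair forward: F* = S·e^(carry·T), with carry = r = 0.0361
F* = 796.45 · e^(0.0361 × 449/365) = 796.45 · e^0.044408 = 796.45 × 1.045409 = CHF 832.6160
Market CHF 854.58 > fair CHF 832.6160: forward overpriced → cash-and-carry (buy spot, short the forward).
At maturity, profit = |F_mkt − F*| = |854.58 − 832.6160| = CHF 21.96 per share

CHF 21.96 per share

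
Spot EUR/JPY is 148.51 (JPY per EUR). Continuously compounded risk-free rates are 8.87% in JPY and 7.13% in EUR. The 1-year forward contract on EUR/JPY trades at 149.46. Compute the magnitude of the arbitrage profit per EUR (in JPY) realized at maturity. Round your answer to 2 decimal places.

Fair forward: F* = S·e^(carry·T), with carry = (r_JPY − r_EUR) = 0.0887 − 0.0713 = 0.0174
F* = 148.51 · e^(0.0174 × 1) = 148.51 · e^0.017400 = 148.51 × 1.017552 = 151.1166
Market 149.46 < fair 151.1166: forward underpriced → reverse cash-and-carry (short spot, go long the forward).
At maturity, profit = |F_mkt − F*| = |149.46 − 151.1166| = 1.66 per EUR (in JPY)

1.66 per EUR (in JPY)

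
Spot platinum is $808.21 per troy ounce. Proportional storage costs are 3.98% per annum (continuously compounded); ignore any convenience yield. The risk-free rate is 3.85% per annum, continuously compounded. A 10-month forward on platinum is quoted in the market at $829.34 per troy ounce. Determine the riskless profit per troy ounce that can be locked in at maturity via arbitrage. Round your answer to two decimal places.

Fair forward: F* = S·e^(carry·T), with carry = (r + u) = 0.0385 + 0.0398 = 0.0783
F* = 808.21 · e^(0.0783 × 10/12) = 808.21 · e^0.065250 = 808.21 × 1.067426 = $862.7044
Market $829.34 < fair $862.7044: forward underpriced → reverse cash-and-carry (short spot, go long the forward).
At maturity, profit = |F_mkt − F*| = |829.34 − 862.7044| = $33.36 per troy ounce

$33.36 per troy ounce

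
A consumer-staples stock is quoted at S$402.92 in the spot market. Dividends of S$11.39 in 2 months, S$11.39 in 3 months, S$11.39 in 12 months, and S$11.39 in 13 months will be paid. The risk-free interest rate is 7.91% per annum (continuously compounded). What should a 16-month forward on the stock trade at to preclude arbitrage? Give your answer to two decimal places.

PV(dividends) I = 11.39·e^(−0.0791·2/12) + 11.39·e^(−0.0791·3/12) + 11.39·e^(−0.0791·12/12) + 11.39·e^(−0.0791·13/12)
I = 11.2408 + 11.1670 + 10.5238 + 10.4546 = 43.3862
F = (S − I)·e^(rT) = (402.92 − 43.3862) · e^(0.0791·16/12)
= 359.5338 · e^0.105467 = 359.5338 × 1.111229 = S$399.52

S$399.52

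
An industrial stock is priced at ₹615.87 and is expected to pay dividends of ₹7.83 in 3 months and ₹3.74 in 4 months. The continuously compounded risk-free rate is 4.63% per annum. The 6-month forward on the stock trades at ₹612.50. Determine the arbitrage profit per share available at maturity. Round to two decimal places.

PV(dividends) I = 7.83·e^(−0.0463·3/12) + 3.74·e^(−0.0463·4/12) = 11.4226
Fair forward F* = (S − I)·e^(rT) = (615.87 − 11.4226)·e^0.023150 = 604.4474 × 1.023420 = 618.6036
Market ₹612.50 < fair 618.6036: forward underpriced → reverse cash-and-carry (short the stock, invest proceeds at r, pay the dividends, go long the forward).
Profit at T = |F_mkt − F*| = |612.50 − 618.6036| = ₹6.10 per share

₹6.10 per share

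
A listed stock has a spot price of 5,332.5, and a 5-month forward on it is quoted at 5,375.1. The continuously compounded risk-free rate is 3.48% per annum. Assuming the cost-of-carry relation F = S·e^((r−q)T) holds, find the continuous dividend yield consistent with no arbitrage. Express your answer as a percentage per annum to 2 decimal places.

From F = S·e^((r−q)T): (r − q) = ln(F/S)/T
ln(5375.1/5332.5) = ln(1.007989) = 0.007957
(r − q) = 0.007957 / (5/12) = 0.019097
q = r − ln(F/S)/T = 0.0348 − 0.019097 = 0.015703
q = 1.57%

1.57%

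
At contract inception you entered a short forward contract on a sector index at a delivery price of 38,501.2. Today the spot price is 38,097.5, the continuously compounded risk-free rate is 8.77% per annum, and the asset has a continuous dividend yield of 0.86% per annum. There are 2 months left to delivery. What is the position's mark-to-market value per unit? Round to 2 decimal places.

Current fair forward for the remaining 2 months: F = S·e^((r − q)·T), (r − q) = 0.0877 − 0.0086 = 0.0791
F = 38097.5 · e^(0.0791 × 2/12) = 38097.5 × 1.01327062 = 38603.0774
Value of long forward = (F − K)·e^(−rT) = (38603.0774 − 38501.2) · e^(−0.0877·2/12)
= 101.8774 × 0.98548964 = 100.40
Short position value = −(long value) = -100.40

-100.40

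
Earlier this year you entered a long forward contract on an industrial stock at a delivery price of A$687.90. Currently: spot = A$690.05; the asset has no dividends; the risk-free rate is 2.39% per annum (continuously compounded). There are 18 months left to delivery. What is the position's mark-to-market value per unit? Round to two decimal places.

Current fair forward for the remaining 18 months: F = S·e^(r·T), r = 0.0239
F = 690.05 · e^(0.0239 × 18/12) = 690.05 × 1.036500 = 715.2368
Value of long forward = (F − K)·e^(−rT) = (715.2368 − 687.90) · e^(−0.0239·18/12)
= 27.3368 × 0.964785 = 26.37

A$26.37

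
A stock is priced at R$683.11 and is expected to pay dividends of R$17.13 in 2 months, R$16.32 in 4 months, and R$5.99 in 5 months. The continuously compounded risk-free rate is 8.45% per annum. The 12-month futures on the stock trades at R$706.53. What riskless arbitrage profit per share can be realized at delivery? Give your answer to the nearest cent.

PV(dividends) I = 17.13·e^(−0.0845·2/12) + 16.32·e^(−0.0845·4/12) + 5.99·e^(−0.0845·5/12) = 38.5399
Fair futures F* = (S − I)·e^(rT) = (683.11 − 38.5399)·e^0.084500 = 644.5701 × 1.088173 = 701.4038
Market R$706.53 > fair 701.4038: forward overpriced → cash-and-carry (borrow at r, buy the stock and collect the dividends, short the forward).
Profit at T = |F_mkt − F*| = |706.53 − 701.4038| = R$5.13 per share

R$5.13 per share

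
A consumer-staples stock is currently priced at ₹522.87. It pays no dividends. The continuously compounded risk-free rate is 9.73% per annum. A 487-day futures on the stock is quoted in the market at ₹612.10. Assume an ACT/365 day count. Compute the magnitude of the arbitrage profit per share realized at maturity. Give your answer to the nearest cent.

Fair futures: F* = S·e^(carry·T), with carry = r = 0.0973
F* = 522.87 · e^(0.0973 × 487/365) = 522.87 · e^0.129822 = 522.87 × 1.138626 = ₹595.3534
Market ₹612.10 > fair ₹595.3534: forward overpriced → cash-and-carry (buy spot, short the forward).
At maturity, profit = |F_mkt − F*| = |612.10 − 595.3534| = ₹16.75 per share

₹16.75 per share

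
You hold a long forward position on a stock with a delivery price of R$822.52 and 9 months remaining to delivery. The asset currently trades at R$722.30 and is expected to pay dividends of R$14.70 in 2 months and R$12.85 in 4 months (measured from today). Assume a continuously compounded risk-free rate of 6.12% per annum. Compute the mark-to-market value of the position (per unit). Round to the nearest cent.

PV(remaining dividends) I = 14.70·e^(−0.0612·2/12) + 12.85·e^(−0.0612·4/12) = 27.1413
Current forward F = (S − I)·e^(rT) = (722.30 − 27.1413)·e^(0.0612·9/12) = 695.1587 × 1.046970 = 727.8103
Value (long) = (F − K)·e^(−rT) = (727.8103 − 822.52) × 0.955137 = -90.4607
Value = -R$90.46

-R$90.46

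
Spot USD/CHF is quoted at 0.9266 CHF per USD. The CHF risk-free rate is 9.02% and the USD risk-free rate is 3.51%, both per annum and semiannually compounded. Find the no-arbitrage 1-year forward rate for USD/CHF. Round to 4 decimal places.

By covered interest parity, F = S · (1+r_CHF/2)^(2T) / (1+r_USD/2)^(2T)
= 0.9266 × 1.092234 / 1.035408 = 0.9266 × 1.054883
F = 0.9775 CHF per USD

0.9775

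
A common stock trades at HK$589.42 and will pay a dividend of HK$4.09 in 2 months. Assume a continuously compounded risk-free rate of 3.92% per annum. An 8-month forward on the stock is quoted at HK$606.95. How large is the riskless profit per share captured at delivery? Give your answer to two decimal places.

HK$6.09 per share

PV(dividends) I = 4.09·e^(−0.0392·2/12) = 4.0634
Fair forward F* = (S − I)·e^(rT) = (589.42 − 4.0634)·e^0.026133 = 585.3566 × 1.026477 = 600.8551
Market HK$606.95 > fair 600.8551: forward overpriced → cash-and-carry (borrow at r, buy the stock and collect the dividends, short the forward).
Profit at T = |F_mkt − F*| = |606.95 − 600.8551| = HK$6.09 per share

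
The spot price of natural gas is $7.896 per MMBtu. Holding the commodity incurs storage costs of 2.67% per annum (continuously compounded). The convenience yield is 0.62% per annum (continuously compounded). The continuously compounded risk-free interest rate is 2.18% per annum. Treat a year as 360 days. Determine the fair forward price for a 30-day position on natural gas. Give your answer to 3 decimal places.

Net carry = r + u − y = 0.0218 + 0.0267 − 0.0062 = 0.0423
F = S·e^((r+u−y)T) = 7.896 · e^(0.0423 × 30/360) = 7.896 · e^0.003525
= 7.896 × 1.003531 = $7.924 per MMBtu

$7.924 per MMBtu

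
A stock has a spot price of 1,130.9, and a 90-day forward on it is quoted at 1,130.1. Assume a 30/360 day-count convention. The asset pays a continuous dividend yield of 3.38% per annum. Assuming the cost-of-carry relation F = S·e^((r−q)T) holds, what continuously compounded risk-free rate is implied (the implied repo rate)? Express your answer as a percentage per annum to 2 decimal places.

3.10%

From F = S·e^((r−q)T): (r − q) = ln(F/S)/T
ln(1130.1/1130.9) = ln(0.999293) = -0.000707
(r − q) = -0.000707 / (90/360) = -0.002828
r = ln(F/S)/T + q = -0.002828 + 0.0338 = 0.030972
r = 3.10%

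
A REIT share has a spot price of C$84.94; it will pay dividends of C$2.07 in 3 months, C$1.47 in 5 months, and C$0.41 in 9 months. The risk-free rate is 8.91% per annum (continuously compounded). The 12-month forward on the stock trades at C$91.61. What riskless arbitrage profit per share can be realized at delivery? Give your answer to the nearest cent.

C$2.94 per share

PV(dividends) I = 2.07·e^(−0.0891·3/12) + 1.47·e^(−0.0891·5/12) + 0.41·e^(−0.0891·9/12) = 3.8243
Fair forward F* = (S − I)·e^(rT) = (84.94 − 3.8243)·e^0.089100 = 81.1157 × 1.093190 = 88.6749
Market C$91.61 > fair 88.6749: forward overpriced → cash-and-carry (borrow at r, buy the stock and collect the dividends, short the forward).
Profit at T = |F_mkt − F*| = |91.61 − 88.6749| = C$2.94 per share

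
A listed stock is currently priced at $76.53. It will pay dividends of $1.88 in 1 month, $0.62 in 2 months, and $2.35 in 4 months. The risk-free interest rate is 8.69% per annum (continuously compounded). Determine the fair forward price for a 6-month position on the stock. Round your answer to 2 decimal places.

PV(dividends) I = 1.88·e^(−0.0869·1/12) + 0.62·e^(−0.0869·2/12) + 2.35·e^(−0.0869·4/12)
I = 1.8664 + 0.6111 + 2.2829 = 4.7604
F = (S − I)·e^(rT) = (76.53 − 4.7604) · e^(0.0869·6/12)
= 71.7696 · e^0.043450 = 71.7696 × 1.044408 = $74.96

$74.96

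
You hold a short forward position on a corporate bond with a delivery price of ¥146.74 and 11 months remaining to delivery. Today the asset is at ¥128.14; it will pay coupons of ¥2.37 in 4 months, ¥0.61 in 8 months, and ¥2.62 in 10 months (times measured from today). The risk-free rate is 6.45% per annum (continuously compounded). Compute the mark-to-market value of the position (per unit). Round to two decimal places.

¥15.56

PV(remaining coupons) I = 2.37·e^(−0.0645·4/12) + 0.61·e^(−0.0645·8/12) + 2.62·e^(−0.0645·10/12) = 5.3868
Current forward F = (S − I)·e^(rT) = (128.14 − 5.3868)·e^(0.0645·11/12) = 122.7532 × 1.060908 = 130.2299
Value (long) = (F − K)·e^(−rT) = (130.2299 − 146.74) × 0.942589 = -15.5622
Short position value = −(long value) = ¥15.56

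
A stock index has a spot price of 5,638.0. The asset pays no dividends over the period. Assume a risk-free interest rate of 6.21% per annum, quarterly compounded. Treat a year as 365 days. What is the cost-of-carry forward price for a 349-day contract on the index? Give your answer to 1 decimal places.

F = S · (1+r/4)^(4T)
= 5638.0 × 1.060692
F = 5,980.2

5,980.2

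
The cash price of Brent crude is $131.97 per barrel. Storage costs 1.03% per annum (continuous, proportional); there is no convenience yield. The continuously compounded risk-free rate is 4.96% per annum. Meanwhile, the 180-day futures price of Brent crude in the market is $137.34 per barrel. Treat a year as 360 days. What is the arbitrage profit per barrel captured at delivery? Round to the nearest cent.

$1.36 per barrel

Fair futures: F* = S·e^(carry·T), with carry = (r + u) = 0.0496 + 0.0103 = 0.0599
F* = 131.97 · e^(0.0599 × 180/360) = 131.97 · e^0.029950 = 131.97 × 1.030403 = $135.9823
Market $137.34 > fair $135.9823: forward overpriced → cash-and-carry (buy spot, short the forward).
At maturity, profit = |F_mkt − F*| = |137.34 − 135.9823| = $1.36 per barrel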